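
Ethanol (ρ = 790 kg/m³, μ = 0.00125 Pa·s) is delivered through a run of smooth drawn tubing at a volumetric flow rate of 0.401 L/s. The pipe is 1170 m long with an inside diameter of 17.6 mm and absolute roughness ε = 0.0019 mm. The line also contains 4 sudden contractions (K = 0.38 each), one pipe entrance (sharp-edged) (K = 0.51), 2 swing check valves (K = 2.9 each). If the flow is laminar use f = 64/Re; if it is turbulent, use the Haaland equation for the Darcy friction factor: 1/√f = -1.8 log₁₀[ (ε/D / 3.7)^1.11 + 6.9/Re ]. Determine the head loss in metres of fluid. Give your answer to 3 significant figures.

h_f ≈ 245 m

Q = 0.401 L/s = 0.401/1000 = 0.000401 m³/s.
Cross-sectional area A = πD²/4 = π(0.0176)²/4 = 0.0002433 m²; mean velocity V = Q/A = 0.000401/0.0002433 = 1.648 m/s.
Reynolds number Re = ρVD/μ = 790 · 1.648 · 0.0176 / 0.00125 = 1.833e+04.
Re > 4000 → turbulent. Relative roughness ε/D = 1.9e-06/0.0176 = 0.000108. Haaland: 1/√f = -1.8 log₁₀[(0.000108/3.7)^1.11 + 6.9/1.833e+04] = -1.8 log₁₀[9.25e-06 + 0.000376] = 6.145, so f = 0.02648.
Total minor-loss coefficient ΣK = 4·0.38 + 1·0.51 + 2·2.9 = 7.83.
ΔP = [f·L/D + ΣK]·(ρV²/2) = [0.02648·1170/0.0176 + 7.83]·(790·1.648²/2) = [1760 + 7.83]·1073 = 1.898e+06 Pa.
Head loss h_f = ΔP/(ρg) = 1.898e+06/(790·9.81) = 245 m.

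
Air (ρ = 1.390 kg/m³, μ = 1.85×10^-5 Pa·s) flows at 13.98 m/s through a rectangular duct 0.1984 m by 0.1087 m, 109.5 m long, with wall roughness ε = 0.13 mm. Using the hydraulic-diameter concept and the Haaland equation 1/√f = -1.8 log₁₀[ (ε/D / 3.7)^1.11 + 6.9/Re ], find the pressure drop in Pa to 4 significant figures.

ΔP ≈ 2226 Pa

Hydraulic diameter D_h = 4A/P = 4·(0.1984·0.1087)/(2·(0.1984+0.1087)) = 0.08626/0.6142 = 0.1404 m.
Re = ρVD_h/μ = 1.39·13.98·0.1404/1.85e-05 = 1.475e+05.
ε/D_h = 0.00013/0.1404 = 0.000926; Haaland gives 1/√f = -1.8 log₁₀[0.0001+4.68e-05] = 6.898, so f = 0.02102.
ΔP = f(L/D_h)(ρV²/2) = 0.02102·109.5/0.1404·135.8 = 2226 Pa.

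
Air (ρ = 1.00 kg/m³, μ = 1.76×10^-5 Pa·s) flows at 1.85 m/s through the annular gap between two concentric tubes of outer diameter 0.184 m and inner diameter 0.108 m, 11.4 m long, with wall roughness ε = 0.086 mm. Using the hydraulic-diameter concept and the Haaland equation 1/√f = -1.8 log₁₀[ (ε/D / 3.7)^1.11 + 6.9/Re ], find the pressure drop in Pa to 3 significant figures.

Hydraulic diameter D_h = 4A/P = D_o - D_i = 0.184 - 0.108 = 0.076 m.
Re = ρVD_h/μ = 1·1.85·0.076/1.76e-05 = 7989.
ε/D_h = 8.6e-05/0.076 = 0.00113; Haaland gives 1/√f = -1.8 log₁₀[0.000126+0.000864] = 5.408, so f = 0.03419.
ΔP = f(L/D_h)(ρV²/2) = 0.03419·11.4/0.076·1.711 = 8.775 Pa.

ΔP ≈ 8.78 Pa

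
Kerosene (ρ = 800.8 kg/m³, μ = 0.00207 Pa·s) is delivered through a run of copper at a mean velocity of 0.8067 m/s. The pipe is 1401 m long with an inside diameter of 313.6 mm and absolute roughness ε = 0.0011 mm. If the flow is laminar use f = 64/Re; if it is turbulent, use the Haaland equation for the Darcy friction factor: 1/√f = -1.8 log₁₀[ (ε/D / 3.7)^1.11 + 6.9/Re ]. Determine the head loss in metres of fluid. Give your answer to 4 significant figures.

Reynolds number Re = ρVD/μ = 800.8 · 0.8067 · 0.3136 / 0.00207 = 9.787e+04.
Re > 4000 → turbulent. Relative roughness ε/D = 1.1e-06/0.3136 = 3.51e-06. Haaland: 1/√f = -1.8 log₁₀[(3.51e-06/3.7)^1.11 + 6.9/9.787e+04] = -1.8 log₁₀[2.06e-07 + 7.05e-05] = 7.471, so f = 0.01792.
Darcy-Weisbach: ΔP = f(L/D)(ρV²/2) = 0.01792·(1401/0.3136)·(800.8·0.8067²/2) = 0.01792·4467·260.6 = 2.086e+04 Pa.
Head loss h_f = ΔP/(ρg) = 2.086e+04/(800.8·9.81) = 2.655 m.

h_f ≈ 2.655 m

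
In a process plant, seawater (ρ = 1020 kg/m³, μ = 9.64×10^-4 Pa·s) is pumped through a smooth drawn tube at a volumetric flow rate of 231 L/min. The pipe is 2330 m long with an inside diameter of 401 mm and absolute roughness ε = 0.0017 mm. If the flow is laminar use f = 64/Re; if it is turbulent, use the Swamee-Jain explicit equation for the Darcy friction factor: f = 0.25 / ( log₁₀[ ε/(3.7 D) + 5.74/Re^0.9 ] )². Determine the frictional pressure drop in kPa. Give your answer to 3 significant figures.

ΔP ≈ 0.0796 kPa

Q = 231 L/min = 231/60000 = 0.00385 m³/s.
Cross-sectional area A = πD²/4 = π(0.401)²/4 = 0.1263 m²; mean velocity V = Q/A = 0.00385/0.1263 = 0.03048 m/s.
Reynolds number Re = ρVD/μ = 1020 · 0.03048 · 0.401 / 0.000964 = 1.293e+04.
Re > 4000 → turbulent. Relative roughness ε/D = 1.7e-06/0.401 = 4.24e-06. Swamee-Jain: f = 0.25/(log₁₀[4.24e-06/3.7 + 5.74/1.293e+04^0.9])² = 0.25/(log₁₀[1.15e-06 + 0.00114])² = 0.25/(-2.941)² = 0.0289.
Darcy-Weisbach: ΔP = f(L/D)(ρV²/2) = 0.0289·(2330/0.401)·(1020·0.03048²/2) = 0.0289·5810·0.474 = 79.58 Pa.
ΔP = 79.58 Pa = 0.0796 kPa.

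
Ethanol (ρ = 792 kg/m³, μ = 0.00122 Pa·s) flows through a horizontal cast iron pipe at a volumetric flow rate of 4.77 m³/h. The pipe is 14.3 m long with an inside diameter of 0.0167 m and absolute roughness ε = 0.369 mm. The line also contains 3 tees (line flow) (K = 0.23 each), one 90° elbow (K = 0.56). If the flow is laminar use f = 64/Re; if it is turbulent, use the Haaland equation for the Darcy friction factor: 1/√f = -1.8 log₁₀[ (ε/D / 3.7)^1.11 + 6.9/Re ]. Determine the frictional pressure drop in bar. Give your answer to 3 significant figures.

ΔP ≈ 6.53 bar

Q = 4.77 m³/h = 4.77/3600 = 0.001325 m³/s.
Cross-sectional area A = πD²/4 = π(0.0167)²/4 = 0.000219 m²; mean velocity V = Q/A = 0.001325/0.000219 = 6.049 m/s.
Reynolds number Re = ρVD/μ = 792 · 6.049 · 0.0167 / 0.00122 = 6.558e+04.
Re > 4000 → turbulent. Relative roughness ε/D = 0.000369/0.0167 = 0.0221. Haaland: 1/√f = -1.8 log₁₀[(0.0221/3.7)^1.11 + 6.9/6.558e+04] = -1.8 log₁₀[0.0034 + 0.000105] = 4.42, so f = 0.0512.
Total minor-loss coefficient ΣK = 3·0.23 + 1·0.56 = 1.25.
ΔP = [f·L/D + ΣK]·(ρV²/2) = [0.0512·14.3/0.0167 + 1.25]·(792·6.049²/2) = [43.84 + 1.25]·1.449e+04 = 6.534e+05 Pa.
ΔP = 6.534e+05 Pa = 6.53 bar.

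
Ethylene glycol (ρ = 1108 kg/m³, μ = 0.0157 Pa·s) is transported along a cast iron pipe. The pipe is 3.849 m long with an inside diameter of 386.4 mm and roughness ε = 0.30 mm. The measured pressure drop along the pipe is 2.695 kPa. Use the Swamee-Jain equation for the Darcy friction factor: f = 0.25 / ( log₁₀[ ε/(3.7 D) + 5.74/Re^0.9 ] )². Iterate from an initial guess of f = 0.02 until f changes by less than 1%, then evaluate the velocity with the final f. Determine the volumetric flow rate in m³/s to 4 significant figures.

Rearranging Darcy-Weisbach: V = √(2·ΔP·D/(f·L·ρ)). With ε/D = 0.0003/0.3864 = 0.000776, iterate starting from f = 0.02:
  f = 0.02 → V = √(2·2695·0.3864/(0.02·3.849·1108)) = 4.941 m/s; Re = ρVD/μ = 1.348e+05; f → 0.02091
  f = 0.02091 → V = 4.833 m/s; Re = 1.318e+05; f → 0.02095
Converged (Δf/f < 1%). With the final f = 0.02095: V = √(2·2695·0.3864/(0.02095·3.849·1108)) = 4.828 m/s.
Q = V·A = 4.828·(π/4·0.3864²) = 0.5661 m³/s = 0.5661 m³/s.

Q ≈ 0.5661 m³/s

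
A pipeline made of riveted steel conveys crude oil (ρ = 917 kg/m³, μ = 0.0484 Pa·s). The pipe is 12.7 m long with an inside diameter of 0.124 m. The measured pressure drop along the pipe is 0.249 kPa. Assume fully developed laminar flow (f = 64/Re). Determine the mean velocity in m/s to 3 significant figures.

V ≈ 0.195 m/s

For laminar flow, f = 64/Re with Re = ρVD/μ, so Darcy-Weisbach reduces to ΔP = 32μLV/D². Solving for V: V = ΔP·D²/(32μL) = 249·(0.124)²/(32·0.0484·12.7) = 0.1946 m/s.
Check: Re = ρVD/μ = 917·0.1946·0.124/0.0484 = 457.3 < 2300, so the laminar assumption holds.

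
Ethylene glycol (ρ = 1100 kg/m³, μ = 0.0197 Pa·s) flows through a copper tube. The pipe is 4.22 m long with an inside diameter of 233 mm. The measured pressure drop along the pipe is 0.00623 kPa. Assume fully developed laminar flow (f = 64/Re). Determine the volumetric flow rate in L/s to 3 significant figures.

For laminar flow, f = 64/Re with Re = ρVD/μ, so Darcy-Weisbach reduces to ΔP = 32μLV/D². Solving for V: V = ΔP·D²/(32μL) = 6.23·(0.233)²/(32·0.0197·4.22) = 0.1271 m/s.
Check: Re = ρVD/μ = 1100·0.1271·0.233/0.0197 = 1654 < 2300, so the laminar assumption holds.
Q = V·A = 0.1271·(π/4·0.233²) = 0.005421 m³/s = 5.42 L/s.

Q ≈ 5.42 L/s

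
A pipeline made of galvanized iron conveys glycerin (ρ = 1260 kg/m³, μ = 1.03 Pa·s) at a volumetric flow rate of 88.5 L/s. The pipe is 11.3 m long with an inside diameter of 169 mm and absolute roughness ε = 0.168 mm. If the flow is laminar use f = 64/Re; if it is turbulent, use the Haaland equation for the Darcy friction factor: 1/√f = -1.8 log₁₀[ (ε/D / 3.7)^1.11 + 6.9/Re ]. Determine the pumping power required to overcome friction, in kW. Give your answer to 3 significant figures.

Q = 88.5 L/s = 88.5/1000 = 0.0885 m³/s.
Cross-sectional area A = πD²/4 = π(0.169)²/4 = 0.02243 m²; mean velocity V = Q/A = 0.0885/0.02243 = 3.945 m/s.
Reynolds number Re = ρVD/μ = 1260 · 3.945 · 0.169 / 1.03 = 815.6.
Re < 2300 → laminar flow, so f = 64/Re = 64/815.6 = 0.07847 (the turbulent correlation is not needed).
Darcy-Weisbach: ΔP = f(L/D)(ρV²/2) = 0.07847·(11.3/0.169)·(1260·3.945²/2) = 0.07847·66.86·9806 = 5.145e+04 Pa.
Pumping power P = QΔP = 0.0885·5.145e+04 = 4553 W = 4.55 kW.

P ≈ 4.55 kW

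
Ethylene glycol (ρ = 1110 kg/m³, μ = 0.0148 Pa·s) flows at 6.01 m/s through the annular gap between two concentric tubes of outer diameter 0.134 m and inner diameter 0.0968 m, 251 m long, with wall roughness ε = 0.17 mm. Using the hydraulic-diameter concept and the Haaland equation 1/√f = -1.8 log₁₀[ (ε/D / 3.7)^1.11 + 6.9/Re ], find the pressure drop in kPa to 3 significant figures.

ΔP ≈ 4640 kPa

Hydraulic diameter D_h = 4A/P = D_o - D_i = 0.134 - 0.0968 = 0.0372 m.
Re = ρVD_h/μ = 1110·6.01·0.0372/0.0148 = 1.677e+04.
ε/D_h = 0.00017/0.0372 = 0.00457; Haaland gives 1/√f = -1.8 log₁₀[0.000591+0.000412] = 5.398, so f = 0.03432.
ΔP = f(L/D_h)(ρV²/2) = 0.03432·251/0.0372·2.005e+04 = 4.642e+06 Pa.
ΔP = 4640 kPa.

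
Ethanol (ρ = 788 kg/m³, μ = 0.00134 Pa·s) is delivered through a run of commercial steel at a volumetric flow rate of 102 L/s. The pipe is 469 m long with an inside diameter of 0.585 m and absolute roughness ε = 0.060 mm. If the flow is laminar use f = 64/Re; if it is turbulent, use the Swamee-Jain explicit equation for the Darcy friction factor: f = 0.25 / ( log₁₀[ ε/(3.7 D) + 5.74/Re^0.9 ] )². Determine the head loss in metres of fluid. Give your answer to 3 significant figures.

h_f ≈ 0.104 m

Q = 102 L/s = 102/1000 = 0.102 m³/s.
Cross-sectional area A = πD²/4 = π(0.585)²/4 = 0.2688 m²; mean velocity V = Q/A = 0.102/0.2688 = 0.3795 m/s.
Reynolds number Re = ρVD/μ = 788 · 0.3795 · 0.585 / 0.00134 = 1.305e+05.
Re > 4000 → turbulent. Relative roughness ε/D = 6e-05/0.585 = 0.000103. Swamee-Jain: f = 0.25/(log₁₀[0.000103/3.7 + 5.74/1.305e+05^0.9])² = 0.25/(log₁₀[2.77e-05 + 0.000143])² = 0.25/(-3.768)² = 0.01761.
Darcy-Weisbach: ΔP = f(L/D)(ρV²/2) = 0.01761·(469/0.585)·(788·0.3795²/2) = 0.01761·801.7·56.74 = 800.9 Pa.
Head loss h_f = ΔP/(ρg) = 800.9/(788·9.81) = 0.104 m.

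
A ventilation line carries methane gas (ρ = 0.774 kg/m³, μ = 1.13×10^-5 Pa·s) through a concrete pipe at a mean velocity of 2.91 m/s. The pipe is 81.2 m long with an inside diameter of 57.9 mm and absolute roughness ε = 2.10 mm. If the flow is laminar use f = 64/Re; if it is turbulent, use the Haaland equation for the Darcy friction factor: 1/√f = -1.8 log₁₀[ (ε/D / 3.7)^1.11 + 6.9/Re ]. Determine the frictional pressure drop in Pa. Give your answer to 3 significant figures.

Reynolds number Re = ρVD/μ = 0.774 · 2.91 · 0.0579 / 1.13e-05 = 1.154e+04.
Re > 4000 → turbulent. Relative roughness ε/D = 0.0021/0.0579 = 0.0363. Haaland: 1/√f = -1.8 log₁₀[(0.0363/3.7)^1.11 + 6.9/1.154e+04] = -1.8 log₁₀[0.00589 + 0.000598] = 3.938, so f = 0.06449.
Darcy-Weisbach: ΔP = f(L/D)(ρV²/2) = 0.06449·(81.2/0.0579)·(0.774·2.91²/2) = 0.06449·1402·3.277 = 296.4 Pa.

ΔP ≈ 296 Pa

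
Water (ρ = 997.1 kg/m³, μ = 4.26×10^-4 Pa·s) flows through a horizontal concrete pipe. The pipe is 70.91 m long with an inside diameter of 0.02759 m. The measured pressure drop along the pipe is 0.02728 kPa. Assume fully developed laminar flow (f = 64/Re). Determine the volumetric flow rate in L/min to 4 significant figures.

Q ≈ 0.7706 L/min

For laminar flow, f = 64/Re with Re = ρVD/μ, so Darcy-Weisbach reduces to ΔP = 32μLV/D². Solving for V: V = ΔP·D²/(32μL) = 27.28·(0.02759)²/(32·0.000426·70.91) = 0.02148 m/s.
Check: Re = ρVD/μ = 997.1·0.02148·0.02759/0.000426 = 1387 < 2300, so the laminar assumption holds.
Q = V·A = 0.02148·(π/4·0.02759²) = 1.284e-05 m³/s = 0.7706 L/min.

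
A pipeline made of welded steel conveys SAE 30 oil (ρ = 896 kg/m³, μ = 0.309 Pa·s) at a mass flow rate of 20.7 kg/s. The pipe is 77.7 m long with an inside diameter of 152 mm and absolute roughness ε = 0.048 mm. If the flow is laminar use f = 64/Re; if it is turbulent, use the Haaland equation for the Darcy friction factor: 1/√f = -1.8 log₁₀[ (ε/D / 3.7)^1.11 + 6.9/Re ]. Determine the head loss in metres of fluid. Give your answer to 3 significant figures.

h_f ≈ 4.82 m

A = πD²/4 = π(0.152)²/4 = 0.01815 m²; mean velocity V = ṁ/(ρA) = 20.7/(896 · 0.01815) = 1.273 m/s.
Reynolds number Re = ρVD/μ = 896 · 1.273 · 0.152 / 0.309 = 561.1.
Re < 2300 → laminar flow, so f = 64/Re = 64/561.1 = 0.1141 (the turbulent correlation is not needed).
Darcy-Weisbach: ΔP = f(L/D)(ρV²/2) = 0.1141·(77.7/0.152)·(896·1.273²/2) = 0.1141·511.2·726.2 = 4.234e+04 Pa.
Head loss h_f = ΔP/(ρg) = 4.234e+04/(896·9.81) = 4.82 m.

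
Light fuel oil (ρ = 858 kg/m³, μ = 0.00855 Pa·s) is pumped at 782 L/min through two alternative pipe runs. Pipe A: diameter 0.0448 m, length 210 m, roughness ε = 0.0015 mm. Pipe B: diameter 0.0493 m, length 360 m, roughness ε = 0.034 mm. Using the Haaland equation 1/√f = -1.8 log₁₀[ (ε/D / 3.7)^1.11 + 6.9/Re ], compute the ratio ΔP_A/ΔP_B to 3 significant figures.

ΔP_A/ΔP_B ≈ 0.859

Pipe A: V = Q/A = 0.01303/0.001576 = 8.268 m/s; Re = 3.717e+04; ε/D = 3.35e-05; Haaland → f = 0.02224; ΔP_A = f(L/D)(ρV²/2) = 3.057e+06 Pa.
Pipe B: V = Q/A = 0.01303/0.001909 = 6.828 m/s; Re = 3.378e+04; ε/D = 0.00069; Haaland → f = 0.02438; ΔP_B = f(L/D)(ρV²/2) = 3.561e+06 Pa.
ΔP_A/ΔP_B = 3.057e+06/3.561e+06 = 0.859.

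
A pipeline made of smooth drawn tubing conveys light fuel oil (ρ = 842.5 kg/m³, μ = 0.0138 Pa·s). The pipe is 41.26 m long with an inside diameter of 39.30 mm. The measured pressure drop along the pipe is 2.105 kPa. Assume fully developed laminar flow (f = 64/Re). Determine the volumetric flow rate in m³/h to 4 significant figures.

Q ≈ 0.7792 m³/h

For laminar flow, f = 64/Re with Re = ρVD/μ, so Darcy-Weisbach reduces to ΔP = 32μLV/D². Solving for V: V = ΔP·D²/(32μL) = 2105·(0.0393)²/(32·0.0138·41.26) = 0.1784 m/s.
Check: Re = ρVD/μ = 842.5·0.1784·0.0393/0.0138 = 428.1 < 2300, so the laminar assumption holds.
Q = V·A = 0.1784·(π/4·0.0393²) = 0.0002164 m³/s = 0.7792 m³/h.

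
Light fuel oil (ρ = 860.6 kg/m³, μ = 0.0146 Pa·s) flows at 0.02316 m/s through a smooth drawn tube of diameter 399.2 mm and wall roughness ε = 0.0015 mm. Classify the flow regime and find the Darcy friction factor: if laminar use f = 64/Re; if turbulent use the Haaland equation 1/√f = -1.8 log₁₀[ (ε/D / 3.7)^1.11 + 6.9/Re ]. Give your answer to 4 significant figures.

f ≈ 0.1174

Re = ρVD/μ = 860.6·0.02316·0.3992/0.0146 = 545.
Re < 2300 → laminar, so f = 64/Re = 0.1174 (roughness is irrelevant in laminar flow).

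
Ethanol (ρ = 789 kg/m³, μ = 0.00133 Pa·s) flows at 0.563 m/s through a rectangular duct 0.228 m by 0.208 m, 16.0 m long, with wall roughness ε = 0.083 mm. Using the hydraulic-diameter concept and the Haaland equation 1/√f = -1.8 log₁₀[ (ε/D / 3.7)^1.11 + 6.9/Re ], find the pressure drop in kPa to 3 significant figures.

ΔP ≈ 0.189 kPa

Hydraulic diameter D_h = 4A/P = 4·(0.228·0.208)/(2·(0.228+0.208)) = 0.1897/0.872 = 0.2175 m.
Re = ρVD_h/μ = 789·0.563·0.2175/0.00133 = 7.266e+04.
ε/D_h = 8.3e-05/0.2175 = 0.000382; Haaland gives 1/√f = -1.8 log₁₀[3.76e-05+9.5e-05] = 6.98, so f = 0.02053.
ΔP = f(L/D_h)(ρV²/2) = 0.02053·16/0.2175·125 = 188.8 Pa.
ΔP = 0.189 kPa.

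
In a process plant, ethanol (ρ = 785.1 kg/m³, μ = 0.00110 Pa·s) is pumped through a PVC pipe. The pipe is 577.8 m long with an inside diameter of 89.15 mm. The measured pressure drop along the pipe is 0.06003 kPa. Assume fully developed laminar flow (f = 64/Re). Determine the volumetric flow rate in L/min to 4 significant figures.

Q ≈ 8.786 L/min

For laminar flow, f = 64/Re with Re = ρVD/μ, so Darcy-Weisbach reduces to ΔP = 32μLV/D². Solving for V: V = ΔP·D²/(32μL) = 60.03·(0.08915)²/(32·0.0011·577.8) = 0.02346 m/s.
Check: Re = ρVD/μ = 785.1·0.02346·0.08915/0.0011 = 1493 < 2300, so the laminar assumption holds.
Q = V·A = 0.02346·(π/4·0.08915²) = 0.0001464 m³/s = 8.786 L/min.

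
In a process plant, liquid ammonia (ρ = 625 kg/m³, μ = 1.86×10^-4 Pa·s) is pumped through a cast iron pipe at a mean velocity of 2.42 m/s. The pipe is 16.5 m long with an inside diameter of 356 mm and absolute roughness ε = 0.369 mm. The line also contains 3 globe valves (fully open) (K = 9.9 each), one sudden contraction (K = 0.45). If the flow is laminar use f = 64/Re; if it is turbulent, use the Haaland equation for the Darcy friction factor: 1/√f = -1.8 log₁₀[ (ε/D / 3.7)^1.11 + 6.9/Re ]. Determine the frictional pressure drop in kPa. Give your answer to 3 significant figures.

Reynolds number Re = ρVD/μ = 625 · 2.42 · 0.356 / 0.000186 = 2.895e+06.
Re > 4000 → turbulent. Relative roughness ε/D = 0.000369/0.356 = 0.00104. Haaland: 1/√f = -1.8 log₁₀[(0.00104/3.7)^1.11 + 6.9/2.895e+06] = -1.8 log₁₀[0.000114 + 2.38e-06] = 7.082, so f = 0.01994.
Total minor-loss coefficient ΣK = 3·9.9 + 1·0.45 = 30.2.
ΔP = [f·L/D + ΣK]·(ρV²/2) = [0.01994·16.5/0.356 + 30.2]·(625·2.42²/2) = [0.9241 + 30.2]·1830 = 5.687e+04 Pa.
ΔP = 5.687e+04 Pa = 56.9 kPa.

ΔP ≈ 56.9 kPa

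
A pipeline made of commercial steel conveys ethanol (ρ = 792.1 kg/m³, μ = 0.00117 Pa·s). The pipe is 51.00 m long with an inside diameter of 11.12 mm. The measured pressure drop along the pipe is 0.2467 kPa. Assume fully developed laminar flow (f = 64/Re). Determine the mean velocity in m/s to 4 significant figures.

V ≈ 0.01598 m/s

For laminar flow, f = 64/Re with Re = ρVD/μ, so Darcy-Weisbach reduces to ΔP = 32μLV/D². Solving for V: V = ΔP·D²/(32μL) = 246.7·(0.01112)²/(32·0.00117·51) = 0.01598 m/s.
Check: Re = ρVD/μ = 792.1·0.01598·0.01112/0.00117 = 120.3 < 2300, so the laminar assumption holds.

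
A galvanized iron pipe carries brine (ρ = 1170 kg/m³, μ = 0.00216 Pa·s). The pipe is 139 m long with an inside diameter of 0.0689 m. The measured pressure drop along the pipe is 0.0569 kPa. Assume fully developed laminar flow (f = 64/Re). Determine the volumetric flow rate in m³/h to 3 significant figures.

For laminar flow, f = 64/Re with Re = ρVD/μ, so Darcy-Weisbach reduces to ΔP = 32μLV/D². Solving for V: V = ΔP·D²/(32μL) = 56.9·(0.0689)²/(32·0.00216·139) = 0.02811 m/s.
Check: Re = ρVD/μ = 1170·0.02811·0.0689/0.00216 = 1049 < 2300, so the laminar assumption holds.
Q = V·A = 0.02811·(π/4·0.0689²) = 0.0001048 m³/s = 0.377 m³/h.

Q ≈ 0.377 m³/h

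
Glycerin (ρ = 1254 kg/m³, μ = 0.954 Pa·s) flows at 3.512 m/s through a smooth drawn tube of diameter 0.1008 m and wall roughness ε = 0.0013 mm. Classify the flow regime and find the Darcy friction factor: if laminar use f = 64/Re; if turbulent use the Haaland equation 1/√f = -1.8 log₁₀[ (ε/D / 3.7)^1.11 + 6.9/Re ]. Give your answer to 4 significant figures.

Re = ρVD/μ = 1254·3.512·0.1008/0.954 = 465.3.
Re < 2300 → laminar, so f = 64/Re = 0.1375 (roughness is irrelevant in laminar flow).

f ≈ 0.1375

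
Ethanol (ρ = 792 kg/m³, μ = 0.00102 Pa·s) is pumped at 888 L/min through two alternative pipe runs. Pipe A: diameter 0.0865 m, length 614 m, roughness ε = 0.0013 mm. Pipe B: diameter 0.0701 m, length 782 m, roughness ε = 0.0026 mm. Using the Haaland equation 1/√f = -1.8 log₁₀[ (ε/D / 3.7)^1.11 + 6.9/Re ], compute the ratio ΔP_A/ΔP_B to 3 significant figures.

ΔP_A/ΔP_B ≈ 0.283

Pipe A: V = Q/A = 0.0148/0.005877 = 2.518 m/s; Re = 1.692e+05; ε/D = 1.5e-05; Haaland → f = 0.0161; ΔP_A = f(L/D)(ρV²/2) = 2.87e+05 Pa.
Pipe B: V = Q/A = 0.0148/0.003859 = 3.835 m/s; Re = 2.087e+05; ε/D = 3.71e-05; Haaland → f = 0.01562; ΔP_B = f(L/D)(ρV²/2) = 1.015e+06 Pa.
ΔP_A/ΔP_B = 2.87e+05/1.015e+06 = 0.283.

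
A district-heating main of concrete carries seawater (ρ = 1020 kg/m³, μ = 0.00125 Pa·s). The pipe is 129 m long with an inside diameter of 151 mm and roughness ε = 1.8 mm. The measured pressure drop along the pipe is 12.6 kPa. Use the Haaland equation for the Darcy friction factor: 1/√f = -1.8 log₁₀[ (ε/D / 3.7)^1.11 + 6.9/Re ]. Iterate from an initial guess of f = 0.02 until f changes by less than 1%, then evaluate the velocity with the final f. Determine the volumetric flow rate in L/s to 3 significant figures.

Rearranging Darcy-Weisbach: V = √(2·ΔP·D/(f·L·ρ)). With ε/D = 0.0018/0.151 = 0.0119, iterate starting from f = 0.02:
  f = 0.02 → V = √(2·1.26e+04·0.151/(0.02·129·1020)) = 1.202 m/s; Re = ρVD/μ = 1.482e+05; f → 0.04068
  f = 0.04068 → V = 0.8431 m/s; Re = 1.039e+05; f → 0.04083
Converged (Δf/f < 1%). With the final f = 0.04083: V = √(2·1.26e+04·0.151/(0.04083·129·1020)) = 0.8416 m/s.
Q = V·A = 0.8416·(π/4·0.151²) = 0.01507 m³/s = 15.1 L/s.

Q ≈ 15.1 L/s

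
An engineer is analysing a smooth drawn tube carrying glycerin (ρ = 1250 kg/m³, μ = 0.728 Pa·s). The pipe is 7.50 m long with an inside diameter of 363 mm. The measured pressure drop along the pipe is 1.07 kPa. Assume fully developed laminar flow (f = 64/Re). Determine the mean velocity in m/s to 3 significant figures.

V ≈ 0.807 m/s

For laminar flow, f = 64/Re with Re = ρVD/μ, so Darcy-Weisbach reduces to ΔP = 32μLV/D². Solving for V: V = ΔP·D²/(32μL) = 1070·(0.363)²/(32·0.728·7.5) = 0.807 m/s.
Check: Re = ρVD/μ = 1250·0.807·0.363/0.728 = 503 < 2300, so the laminar assumption holds.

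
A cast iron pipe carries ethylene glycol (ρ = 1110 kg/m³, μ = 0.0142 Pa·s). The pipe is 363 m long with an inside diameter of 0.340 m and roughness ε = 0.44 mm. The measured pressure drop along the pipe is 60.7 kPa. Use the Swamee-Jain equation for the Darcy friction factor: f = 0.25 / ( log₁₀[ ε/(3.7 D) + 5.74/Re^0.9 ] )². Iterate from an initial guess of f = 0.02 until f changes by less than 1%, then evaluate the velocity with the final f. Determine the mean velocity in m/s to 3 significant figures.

V ≈ 2.03 m/s

Rearranging Darcy-Weisbach: V = √(2·ΔP·D/(f·L·ρ)). With ε/D = 0.00044/0.34 = 0.00129, iterate starting from f = 0.02:
  f = 0.02 → V = √(2·6.07e+04·0.34/(0.02·363·1110)) = 2.263 m/s; Re = ρVD/μ = 6.015e+04; f → 0.02447
  f = 0.02447 → V = 2.046 m/s; Re = 5.438e+04; f → 0.02475
  f = 0.02475 → V = 2.034 m/s; Re = 5.407e+04; f → 0.02477
Converged (Δf/f < 1%). With the final f = 0.02477: V = √(2·6.07e+04·0.34/(0.02477·363·1110)) = 2.034 m/s.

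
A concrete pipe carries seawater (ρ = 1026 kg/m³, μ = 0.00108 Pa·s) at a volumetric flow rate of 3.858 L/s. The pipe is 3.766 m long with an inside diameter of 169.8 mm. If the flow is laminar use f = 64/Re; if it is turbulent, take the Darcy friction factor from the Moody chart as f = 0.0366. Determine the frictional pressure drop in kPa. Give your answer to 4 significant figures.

Q = 3.858 L/s = 3.858/1000 = 0.003858 m³/s.
Cross-sectional area A = πD²/4 = π(0.1698)²/4 = 0.02264 m²; mean velocity V = Q/A = 0.003858/0.02264 = 0.1704 m/s.
Reynolds number Re = ρVD/μ = 1026 · 0.1704 · 0.1698 / 0.00108 = 2.748e+04.
Re > 4000 → turbulent; use the Moody-chart value f = 0.0366.
Darcy-Weisbach: ΔP = f(L/D)(ρV²/2) = 0.0366·(3.766/0.1698)·(1026·0.1704²/2) = 0.0366·22.18·14.89 = 12.09 Pa.
ΔP = 12.09 Pa = 0.01209 kPa.

ΔP ≈ 0.01209 kPa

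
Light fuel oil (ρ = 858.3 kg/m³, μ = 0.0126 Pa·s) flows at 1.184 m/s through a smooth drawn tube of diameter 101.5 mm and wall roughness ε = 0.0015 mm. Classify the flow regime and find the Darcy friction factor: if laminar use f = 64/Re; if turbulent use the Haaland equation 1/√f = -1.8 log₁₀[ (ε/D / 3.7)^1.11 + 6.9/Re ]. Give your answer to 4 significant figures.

f ≈ 0.03267

Re = ρVD/μ = 858.3·1.184·0.1015/0.0126 = 8186.
Re > 4000 → turbulent. ε/D = 1.5e-06/0.1015 = 1.48e-05; Haaland: 1/√f = -1.8 log₁₀[1.02e-06 + 0.000843] = 5.533, so f = 0.03267.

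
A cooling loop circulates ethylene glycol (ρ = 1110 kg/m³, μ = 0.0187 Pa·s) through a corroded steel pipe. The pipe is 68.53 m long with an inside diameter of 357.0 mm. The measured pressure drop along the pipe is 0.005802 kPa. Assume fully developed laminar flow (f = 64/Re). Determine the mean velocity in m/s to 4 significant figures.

For laminar flow, f = 64/Re with Re = ρVD/μ, so Darcy-Weisbach reduces to ΔP = 32μLV/D². Solving for V: V = ΔP·D²/(32μL) = 5.802·(0.357)²/(32·0.0187·68.53) = 0.01803 m/s.
Check: Re = ρVD/μ = 1110·0.01803·0.357/0.0187 = 382.1 < 2300, so the laminar assumption holds.

V ≈ 0.01803 m/s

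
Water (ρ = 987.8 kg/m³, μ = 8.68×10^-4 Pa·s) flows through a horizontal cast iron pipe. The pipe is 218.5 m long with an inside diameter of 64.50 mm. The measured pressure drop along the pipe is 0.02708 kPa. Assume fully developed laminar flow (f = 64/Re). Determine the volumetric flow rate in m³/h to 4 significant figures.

For laminar flow, f = 64/Re with Re = ρVD/μ, so Darcy-Weisbach reduces to ΔP = 32μLV/D². Solving for V: V = ΔP·D²/(32μL) = 27.08·(0.0645)²/(32·0.000868·218.5) = 0.01856 m/s.
Check: Re = ρVD/μ = 987.8·0.01856·0.0645/0.000868 = 1363 < 2300, so the laminar assumption holds.
Q = V·A = 0.01856·(π/4·0.0645²) = 6.065e-05 m³/s = 0.2184 m³/h.

Q ≈ 0.2184 m³/h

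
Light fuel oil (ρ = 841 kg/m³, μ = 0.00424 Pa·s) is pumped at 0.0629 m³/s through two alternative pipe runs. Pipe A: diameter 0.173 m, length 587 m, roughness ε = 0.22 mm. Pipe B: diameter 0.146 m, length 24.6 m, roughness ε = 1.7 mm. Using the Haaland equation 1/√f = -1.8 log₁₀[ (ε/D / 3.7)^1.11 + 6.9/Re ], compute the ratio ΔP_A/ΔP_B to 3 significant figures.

ΔP_A/ΔP_B ≈ 5.81

Pipe A: V = Q/A = 0.0629/0.02351 = 2.676 m/s; Re = 9.182e+04; ε/D = 0.00127; Haaland → f = 0.02302; ΔP_A = f(L/D)(ρV²/2) = 2.352e+05 Pa.
Pipe B: V = Q/A = 0.0629/0.01674 = 3.757 m/s; Re = 1.088e+05; ε/D = 0.0116; Haaland → f = 0.04048; ΔP_B = f(L/D)(ρV²/2) = 4.049e+04 Pa.
ΔP_A/ΔP_B = 2.352e+05/4.049e+04 = 5.81.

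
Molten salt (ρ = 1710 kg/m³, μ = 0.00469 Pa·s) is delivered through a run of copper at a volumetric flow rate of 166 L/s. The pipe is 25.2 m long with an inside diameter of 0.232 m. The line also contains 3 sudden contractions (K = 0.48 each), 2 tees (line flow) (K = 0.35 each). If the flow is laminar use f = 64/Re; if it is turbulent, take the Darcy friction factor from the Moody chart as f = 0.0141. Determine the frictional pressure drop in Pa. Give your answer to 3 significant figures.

Q = 166 L/s = 166/1000 = 0.166 m³/s.
Cross-sectional area A = πD²/4 = π(0.232)²/4 = 0.04227 m²; mean velocity V = Q/A = 0.166/0.04227 = 3.927 m/s.
Reynolds number Re = ρVD/μ = 1710 · 3.927 · 0.232 / 0.00469 = 3.322e+05.
Re > 4000 → turbulent; use the Moody-chart value f = 0.0141.
Total minor-loss coefficient ΣK = 3·0.48 + 2·0.35 = 2.14.
ΔP = [f·L/D + ΣK]·(ρV²/2) = [0.0141·25.2/0.232 + 2.14]·(1710·3.927²/2) = [1.532 + 2.14]·1.318e+04 = 4.841e+04 Pa.

ΔP ≈ 48400 Pa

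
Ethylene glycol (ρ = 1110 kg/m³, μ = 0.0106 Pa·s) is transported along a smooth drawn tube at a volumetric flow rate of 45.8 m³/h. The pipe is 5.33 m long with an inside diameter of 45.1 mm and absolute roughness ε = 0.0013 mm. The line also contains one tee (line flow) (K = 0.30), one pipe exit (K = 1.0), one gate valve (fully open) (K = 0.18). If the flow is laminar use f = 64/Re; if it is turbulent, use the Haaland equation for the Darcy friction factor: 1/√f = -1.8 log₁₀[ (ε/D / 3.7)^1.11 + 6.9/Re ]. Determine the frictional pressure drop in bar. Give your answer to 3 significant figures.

ΔP ≈ 1.44 bar

Q = 45.8 m³/h = 45.8/3600 = 0.01272 m³/s.
Cross-sectional area A = πD²/4 = π(0.0451)²/4 = 0.001598 m²; mean velocity V = Q/A = 0.01272/0.001598 = 7.964 m/s.
Reynolds number Re = ρVD/μ = 1110 · 7.964 · 0.0451 / 0.0106 = 3.761e+04.
Re > 4000 → turbulent. Relative roughness ε/D = 1.3e-06/0.0451 = 2.88e-05. Haaland: 1/√f = -1.8 log₁₀[(2.88e-05/3.7)^1.11 + 6.9/3.761e+04] = -1.8 log₁₀[2.14e-06 + 0.000183] = 6.717, so f = 0.02217.
Total minor-loss coefficient ΣK = 1·0.3 + 1·1 + 1·0.18 = 1.48.
ΔP = [f·L/D + ΣK]·(ρV²/2) = [0.02217·5.33/0.0451 + 1.48]·(1110·7.964²/2) = [2.62 + 1.48]·3.52e+04 = 1.443e+05 Pa.
ΔP = 1.443e+05 Pa = 1.44 bar.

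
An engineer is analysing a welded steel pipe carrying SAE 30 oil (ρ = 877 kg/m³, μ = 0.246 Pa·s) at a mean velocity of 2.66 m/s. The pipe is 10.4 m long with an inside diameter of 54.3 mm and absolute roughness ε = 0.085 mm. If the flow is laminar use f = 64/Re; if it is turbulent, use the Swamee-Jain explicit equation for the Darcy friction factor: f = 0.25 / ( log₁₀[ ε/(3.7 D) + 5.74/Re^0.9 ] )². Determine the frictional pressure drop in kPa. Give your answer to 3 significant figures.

Reynolds number Re = ρVD/μ = 877 · 2.66 · 0.0543 / 0.246 = 514.9.
Re < 2300 → laminar flow, so f = 64/Re = 64/514.9 = 0.1243 (the turbulent correlation is not needed).
Darcy-Weisbach: ΔP = f(L/D)(ρV²/2) = 0.1243·(10.4/0.0543)·(877·2.66²/2) = 0.1243·191.5·3103 = 7.386e+04 Pa.
ΔP = 7.386e+04 Pa = 73.9 kPa.

ΔP ≈ 73.9 kPa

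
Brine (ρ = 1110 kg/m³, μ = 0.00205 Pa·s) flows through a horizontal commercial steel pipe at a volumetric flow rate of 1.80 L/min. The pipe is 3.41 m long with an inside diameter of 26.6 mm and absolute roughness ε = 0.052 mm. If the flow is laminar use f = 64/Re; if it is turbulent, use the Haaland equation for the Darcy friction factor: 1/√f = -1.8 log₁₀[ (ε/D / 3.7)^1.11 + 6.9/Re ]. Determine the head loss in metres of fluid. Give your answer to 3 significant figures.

h_f ≈ 0.00157 m

Q = 1.80 L/min = 1.80/60000 = 3e-05 m³/s.
Cross-sectional area A = πD²/4 = π(0.0266)²/4 = 0.0005557 m²; mean velocity V = Q/A = 3e-05/0.0005557 = 0.05398 m/s.
Reynolds number Re = ρVD/μ = 1110 · 0.05398 · 0.0266 / 0.00205 = 777.5.
Re < 2300 → laminar flow, so f = 64/Re = 64/777.5 = 0.08231 (the turbulent correlation is not needed).
Darcy-Weisbach: ΔP = f(L/D)(ρV²/2) = 0.08231·(3.41/0.0266)·(1110·0.05398²/2) = 0.08231·128.2·1.617 = 17.07 Pa.
Head loss h_f = ΔP/(ρg) = 17.07/(1110·9.81) = 0.00157 m.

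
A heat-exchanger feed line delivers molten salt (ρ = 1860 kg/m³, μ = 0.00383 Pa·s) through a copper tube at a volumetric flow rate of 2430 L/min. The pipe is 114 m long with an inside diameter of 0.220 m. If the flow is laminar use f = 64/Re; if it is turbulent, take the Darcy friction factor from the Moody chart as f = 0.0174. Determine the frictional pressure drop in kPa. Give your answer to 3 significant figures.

ΔP ≈ 9.52 kPa

Q = 2430 L/min = 2430/60000 = 0.0405 m³/s.
Cross-sectional area A = πD²/4 = π(0.22)²/4 = 0.03801 m²; mean velocity V = Q/A = 0.0405/0.03801 = 1.065 m/s.
Reynolds number Re = ρVD/μ = 1860 · 1.065 · 0.22 / 0.00383 = 1.138e+05.
Re > 4000 → turbulent; use the Moody-chart value f = 0.0174.
Darcy-Weisbach: ΔP = f(L/D)(ρV²/2) = 0.0174·(114/0.22)·(1860·1.065²/2) = 0.0174·518.2·1056 = 9518 Pa.
ΔP = 9518 Pa = 9.52 kPa.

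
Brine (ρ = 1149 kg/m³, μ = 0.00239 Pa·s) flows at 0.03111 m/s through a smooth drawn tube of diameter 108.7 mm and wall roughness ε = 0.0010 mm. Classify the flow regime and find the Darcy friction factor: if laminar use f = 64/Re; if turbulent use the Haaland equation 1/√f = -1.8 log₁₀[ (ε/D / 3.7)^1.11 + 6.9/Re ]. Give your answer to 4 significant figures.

Re = ρVD/μ = 1149·0.03111·0.1087/0.00239 = 1626.
Re < 2300 → laminar, so f = 64/Re = 0.03937 (roughness is irrelevant in laminar flow).

f ≈ 0.03937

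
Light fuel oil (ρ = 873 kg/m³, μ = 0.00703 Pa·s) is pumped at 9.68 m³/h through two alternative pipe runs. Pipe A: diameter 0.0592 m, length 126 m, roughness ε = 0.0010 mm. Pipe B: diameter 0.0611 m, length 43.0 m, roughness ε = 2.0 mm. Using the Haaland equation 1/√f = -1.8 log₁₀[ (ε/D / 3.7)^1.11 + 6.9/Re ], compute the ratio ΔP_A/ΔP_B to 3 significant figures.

ΔP_A/ΔP_B ≈ 1.83

Pipe A: V = Q/A = 0.002689/0.002753 = 0.9769 m/s; Re = 7182; ε/D = 1.69e-05; Haaland → f = 0.03391; ΔP_A = f(L/D)(ρV²/2) = 3.007e+04 Pa.
Pipe B: V = Q/A = 0.002689/0.002932 = 0.9171 m/s; Re = 6958; ε/D = 0.0327; Haaland → f = 0.06353; ΔP_B = f(L/D)(ρV²/2) = 1.641e+04 Pa.
ΔP_A/ΔP_B = 3.007e+04/1.641e+04 = 1.83.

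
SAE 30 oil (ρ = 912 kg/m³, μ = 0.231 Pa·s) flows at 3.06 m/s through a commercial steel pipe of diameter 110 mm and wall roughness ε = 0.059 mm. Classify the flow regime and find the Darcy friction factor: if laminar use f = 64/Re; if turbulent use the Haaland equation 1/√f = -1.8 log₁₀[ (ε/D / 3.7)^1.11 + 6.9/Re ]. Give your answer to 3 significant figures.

f ≈ 0.0482

Re = ρVD/μ = 912·3.06·0.11/0.231 = 1329.
Re < 2300 → laminar, so f = 64/Re = 0.04816 (roughness is irrelevant in laminar flow).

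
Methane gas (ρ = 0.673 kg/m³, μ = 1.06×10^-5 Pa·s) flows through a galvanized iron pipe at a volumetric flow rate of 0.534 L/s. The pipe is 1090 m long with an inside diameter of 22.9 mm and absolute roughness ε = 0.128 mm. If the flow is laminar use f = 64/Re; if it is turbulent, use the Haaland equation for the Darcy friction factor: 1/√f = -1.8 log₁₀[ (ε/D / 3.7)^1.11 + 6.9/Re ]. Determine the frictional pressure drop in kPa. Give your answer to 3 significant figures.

Q = 0.534 L/s = 0.534/1000 = 0.000534 m³/s.
Cross-sectional area A = πD²/4 = π(0.0229)²/4 = 0.0004119 m²; mean velocity V = Q/A = 0.000534/0.0004119 = 1.297 m/s.
Reynolds number Re = ρVD/μ = 0.673 · 1.297 · 0.0229 / 1.06e-05 = 1885.
Re < 2300 → laminar flow, so f = 64/Re = 64/1885 = 0.03395 (the turbulent correlation is not needed).
Darcy-Weisbach: ΔP = f(L/D)(ρV²/2) = 0.03395·(1090/0.0229)·(0.673·1.297²/2) = 0.03395·4.76e+04·0.5656 = 914.1 Pa.
ΔP = 914.1 Pa = 0.914 kPa.

ΔP ≈ 0.914 kPa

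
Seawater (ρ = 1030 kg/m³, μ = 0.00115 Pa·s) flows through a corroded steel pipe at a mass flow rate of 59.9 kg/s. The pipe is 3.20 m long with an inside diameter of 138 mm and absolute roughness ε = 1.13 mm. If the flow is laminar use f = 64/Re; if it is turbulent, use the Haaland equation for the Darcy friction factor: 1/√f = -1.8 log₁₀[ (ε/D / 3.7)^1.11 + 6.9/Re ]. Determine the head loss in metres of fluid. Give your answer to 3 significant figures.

A = πD²/4 = π(0.138)²/4 = 0.01496 m²; mean velocity V = ṁ/(ρA) = 59.9/(1030 · 0.01496) = 3.888 m/s.
Reynolds number Re = ρVD/μ = 1030 · 3.888 · 0.138 / 0.00115 = 4.806e+05.
Re > 4000 → turbulent. Relative roughness ε/D = 0.00113/0.138 = 0.00819. Haaland: 1/√f = -1.8 log₁₀[(0.00819/3.7)^1.11 + 6.9/4.806e+05] = -1.8 log₁₀[0.00113 + 1.44e-05] = 5.295, so f = 0.03567.
Darcy-Weisbach: ΔP = f(L/D)(ρV²/2) = 0.03567·(3.2/0.138)·(1030·3.888²/2) = 0.03567·23.19·7786 = 6440 Pa.
Head loss h_f = ΔP/(ρg) = 6440/(1030·9.81) = 0.637 m.

h_f ≈ 0.637 m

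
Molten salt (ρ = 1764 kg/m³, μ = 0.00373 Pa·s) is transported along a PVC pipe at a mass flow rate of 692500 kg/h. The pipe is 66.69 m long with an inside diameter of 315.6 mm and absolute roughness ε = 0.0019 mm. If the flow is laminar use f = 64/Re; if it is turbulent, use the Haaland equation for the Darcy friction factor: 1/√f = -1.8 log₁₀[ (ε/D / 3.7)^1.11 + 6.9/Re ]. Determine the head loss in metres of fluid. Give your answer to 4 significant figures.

h_f ≈ 0.3226 m

ṁ = 692500 kg/h = 692500/3600 = 192.4 kg/s.
A = πD²/4 = π(0.3156)²/4 = 0.07823 m²; mean velocity V = ṁ/(ρA) = 192.4/(1764 · 0.07823) = 1.394 m/s.
Reynolds number Re = ρVD/μ = 1764 · 1.394 · 0.3156 / 0.00373 = 2.081e+05.
Re > 4000 → turbulent. Relative roughness ε/D = 1.9e-06/0.3156 = 6.02e-06. Haaland: 1/√f = -1.8 log₁₀[(6.02e-06/3.7)^1.11 + 6.9/2.081e+05] = -1.8 log₁₀[3.76e-07 + 3.32e-05] = 8.054, so f = 0.01542.
Darcy-Weisbach: ΔP = f(L/D)(ρV²/2) = 0.01542·(66.69/0.3156)·(1764·1.394²/2) = 0.01542·211.3·1714 = 5583 Pa.
Head loss h_f = ΔP/(ρg) = 5583/(1764·9.81) = 0.3226 m.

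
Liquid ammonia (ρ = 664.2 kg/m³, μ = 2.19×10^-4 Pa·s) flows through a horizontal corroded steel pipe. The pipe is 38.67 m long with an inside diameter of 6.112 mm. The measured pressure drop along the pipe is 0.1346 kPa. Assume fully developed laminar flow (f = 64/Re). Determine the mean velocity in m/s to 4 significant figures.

V ≈ 0.01855 m/s

For laminar flow, f = 64/Re with Re = ρVD/μ, so Darcy-Weisbach reduces to ΔP = 32μLV/D². Solving for V: V = ΔP·D²/(32μL) = 134.6·(0.006112)²/(32·0.000219·38.67) = 0.01855 m/s.
Check: Re = ρVD/μ = 664.2·0.01855·0.006112/0.000219 = 343.9 < 2300, so the laminar assumption holds.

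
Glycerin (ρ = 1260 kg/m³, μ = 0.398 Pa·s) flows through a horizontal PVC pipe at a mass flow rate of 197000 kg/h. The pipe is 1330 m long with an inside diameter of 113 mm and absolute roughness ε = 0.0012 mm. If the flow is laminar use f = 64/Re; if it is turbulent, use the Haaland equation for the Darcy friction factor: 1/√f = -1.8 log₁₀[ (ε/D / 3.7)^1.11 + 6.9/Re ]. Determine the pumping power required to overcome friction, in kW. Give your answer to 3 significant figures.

ṁ = 197000 kg/h = 197000/3600 = 54.72 kg/s.
A = πD²/4 = π(0.113)²/4 = 0.01003 m²; mean velocity V = ṁ/(ρA) = 54.72/(1260 · 0.01003) = 4.331 m/s.
Reynolds number Re = ρVD/μ = 1260 · 4.331 · 0.113 / 0.398 = 1549.
Re < 2300 → laminar flow, so f = 64/Re = 64/1549 = 0.04131 (the turbulent correlation is not needed).
Darcy-Weisbach: ΔP = f(L/D)(ρV²/2) = 0.04131·(1330/0.113)·(1260·4.331²/2) = 0.04131·1.177e+04·1.181e+04 = 5.745e+06 Pa.
Q = ṁ/ρ = 54.72/1260 = 0.04343 m³/s.
Pumping power P = QΔP = 0.04343·5.745e+06 = 249500 W = 249 kW.

P ≈ 249 kW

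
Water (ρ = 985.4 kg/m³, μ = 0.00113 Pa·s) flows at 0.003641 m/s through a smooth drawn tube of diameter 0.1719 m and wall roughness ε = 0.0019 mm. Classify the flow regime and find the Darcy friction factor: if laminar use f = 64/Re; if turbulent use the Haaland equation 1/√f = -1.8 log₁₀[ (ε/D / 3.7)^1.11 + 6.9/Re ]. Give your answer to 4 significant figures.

f ≈ 0.1173

Re = ρVD/μ = 985.4·0.003641·0.1719/0.00113 = 545.8.
Re < 2300 → laminar, so f = 64/Re = 0.1173 (roughness is irrelevant in laminar flow).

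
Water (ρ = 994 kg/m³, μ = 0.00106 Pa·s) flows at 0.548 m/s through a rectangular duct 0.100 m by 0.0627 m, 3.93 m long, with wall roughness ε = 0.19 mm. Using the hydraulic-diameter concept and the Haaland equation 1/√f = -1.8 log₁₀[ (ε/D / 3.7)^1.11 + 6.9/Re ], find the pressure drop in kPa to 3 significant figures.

ΔP ≈ 0.212 kPa

Hydraulic diameter D_h = 4A/P = 4·(0.1·0.0627)/(2·(0.1+0.0627)) = 0.02508/0.3254 = 0.07707 m.
Re = ρVD_h/μ = 994·0.548·0.07707/0.00106 = 3.961e+04.
ε/D_h = 0.00019/0.07707 = 0.00247; Haaland gives 1/√f = -1.8 log₁₀[0.000298+0.000174] = 5.987, so f = 0.0279.
ΔP = f(L/D_h)(ρV²/2) = 0.0279·3.93/0.07707·149.3 = 212.3 Pa.
ΔP = 0.212 kPa.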